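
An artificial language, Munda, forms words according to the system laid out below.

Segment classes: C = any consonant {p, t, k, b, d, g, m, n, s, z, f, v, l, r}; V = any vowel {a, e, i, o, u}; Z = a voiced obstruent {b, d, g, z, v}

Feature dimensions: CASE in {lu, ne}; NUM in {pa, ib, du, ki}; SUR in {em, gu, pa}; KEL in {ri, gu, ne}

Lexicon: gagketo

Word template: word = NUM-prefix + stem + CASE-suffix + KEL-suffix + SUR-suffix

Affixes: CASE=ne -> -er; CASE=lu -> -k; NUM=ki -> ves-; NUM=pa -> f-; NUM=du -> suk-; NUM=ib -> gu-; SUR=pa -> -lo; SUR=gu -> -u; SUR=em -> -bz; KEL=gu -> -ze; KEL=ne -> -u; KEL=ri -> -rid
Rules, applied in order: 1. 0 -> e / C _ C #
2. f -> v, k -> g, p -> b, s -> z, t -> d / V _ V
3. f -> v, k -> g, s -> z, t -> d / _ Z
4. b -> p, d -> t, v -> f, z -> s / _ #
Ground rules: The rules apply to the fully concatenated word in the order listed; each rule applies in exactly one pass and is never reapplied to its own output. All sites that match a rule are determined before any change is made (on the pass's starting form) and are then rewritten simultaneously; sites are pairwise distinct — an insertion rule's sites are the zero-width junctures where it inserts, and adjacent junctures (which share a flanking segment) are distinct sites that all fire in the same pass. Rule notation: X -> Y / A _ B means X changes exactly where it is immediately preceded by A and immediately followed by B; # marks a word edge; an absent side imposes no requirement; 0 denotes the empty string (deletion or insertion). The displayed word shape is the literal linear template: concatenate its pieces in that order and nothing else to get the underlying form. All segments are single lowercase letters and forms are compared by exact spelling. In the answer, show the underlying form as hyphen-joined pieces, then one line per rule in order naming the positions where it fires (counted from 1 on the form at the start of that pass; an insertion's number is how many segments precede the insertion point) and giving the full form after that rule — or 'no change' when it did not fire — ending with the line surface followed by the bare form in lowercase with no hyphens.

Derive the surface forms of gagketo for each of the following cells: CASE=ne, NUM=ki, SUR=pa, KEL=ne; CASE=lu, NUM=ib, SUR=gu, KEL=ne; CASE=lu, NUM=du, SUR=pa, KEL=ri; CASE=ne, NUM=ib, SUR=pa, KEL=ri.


cell CASE=ne, NUM=ki, SUR=pa, KEL=ne:
underlying: ves-gagketo-er-u-lo
1. 0 -> e / C _ C #: no change
2. f -> v, k -> g, p -> b, s -> z, t -> d / V _ V: fires at position(s) 9: vesgagkedoerulo
3. f -> v, k -> g, s -> z, t -> d / _ Z: fires at position(s) 3: vezgagkedoerulo
4. b -> p, d -> t, v -> f, z -> s / _ #: no change
surface: vezgagkedoerulo

cell CASE=lu, NUM=ib, SUR=gu, KEL=ne:
underlying: gu-gagketo-k-u-u
1. 0 -> e / C _ C #: no change
2. f -> v, k -> g, p -> b, s -> z, t -> d / V _ V: fires at position(s) 8, 10: gugagkedoguu
3. f -> v, k -> g, s -> z, t -> d / _ Z: no change
4. b -> p, d -> t, v -> f, z -> s / _ #: no change
surface: gugagkedoguu

cell CASE=lu, NUM=du, SUR=pa, KEL=ri:
underlying: suk-gagketo-k-rid-lo
1. 0 -> e / C _ C #: no change
2. f -> v, k -> g, p -> b, s -> z, t -> d / V _ V: fires at position(s) 9: sukgagkedokridlo
3. f -> v, k -> g, s -> z, t -> d / _ Z: fires at position(s) 3: suggagkedokridlo
4. b -> p, d -> t, v -> f, z -> s / _ #: no change
surface: suggagkedokridlo

cell CASE=ne, NUM=ib, SUR=pa, KEL=ri:
underlying: gu-gagketo-er-rid-lo
1. 0 -> e / C _ C #: no change
2. f -> v, k -> g, p -> b, s -> z, t -> d / V _ V: fires at position(s) 8: gugagkedoerridlo
3. f -> v, k -> g, s -> z, t -> d / _ Z: no change
4. b -> p, d -> t, v -> f, z -> s / _ #: no change
surface: gugagkedoerridlo


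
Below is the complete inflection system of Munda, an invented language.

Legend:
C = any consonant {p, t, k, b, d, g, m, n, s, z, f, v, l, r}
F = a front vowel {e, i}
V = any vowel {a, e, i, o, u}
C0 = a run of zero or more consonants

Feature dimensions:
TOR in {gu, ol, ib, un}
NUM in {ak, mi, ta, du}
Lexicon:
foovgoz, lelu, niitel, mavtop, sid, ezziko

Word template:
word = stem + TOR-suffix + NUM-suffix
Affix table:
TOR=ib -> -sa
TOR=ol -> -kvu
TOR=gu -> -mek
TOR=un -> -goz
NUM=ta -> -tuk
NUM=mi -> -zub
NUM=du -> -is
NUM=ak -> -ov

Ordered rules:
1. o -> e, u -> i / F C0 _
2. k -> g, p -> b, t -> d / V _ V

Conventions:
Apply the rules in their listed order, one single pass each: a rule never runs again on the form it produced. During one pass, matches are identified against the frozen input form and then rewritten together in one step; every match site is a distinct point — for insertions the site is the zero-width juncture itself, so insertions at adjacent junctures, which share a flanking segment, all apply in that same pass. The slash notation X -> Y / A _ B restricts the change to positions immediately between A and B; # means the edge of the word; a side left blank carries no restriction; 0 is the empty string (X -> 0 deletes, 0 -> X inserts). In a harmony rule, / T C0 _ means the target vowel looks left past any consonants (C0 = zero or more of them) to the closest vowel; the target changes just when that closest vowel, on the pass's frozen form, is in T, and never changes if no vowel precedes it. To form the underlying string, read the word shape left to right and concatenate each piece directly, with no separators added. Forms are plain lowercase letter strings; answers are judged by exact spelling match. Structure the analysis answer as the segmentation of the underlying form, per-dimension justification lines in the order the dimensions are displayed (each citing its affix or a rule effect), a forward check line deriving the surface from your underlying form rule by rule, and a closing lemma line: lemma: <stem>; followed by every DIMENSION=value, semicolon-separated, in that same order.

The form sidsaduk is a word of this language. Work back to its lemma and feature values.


underlying: sid-sa-tuk
TOR=ib - signalled by the affix -sa
NUM=ta - signalled by the affix -tuk
check: sidsatuk -> sidsatuk -> sidsaduk
lemma: sid; TOR=ib; NUM=ta


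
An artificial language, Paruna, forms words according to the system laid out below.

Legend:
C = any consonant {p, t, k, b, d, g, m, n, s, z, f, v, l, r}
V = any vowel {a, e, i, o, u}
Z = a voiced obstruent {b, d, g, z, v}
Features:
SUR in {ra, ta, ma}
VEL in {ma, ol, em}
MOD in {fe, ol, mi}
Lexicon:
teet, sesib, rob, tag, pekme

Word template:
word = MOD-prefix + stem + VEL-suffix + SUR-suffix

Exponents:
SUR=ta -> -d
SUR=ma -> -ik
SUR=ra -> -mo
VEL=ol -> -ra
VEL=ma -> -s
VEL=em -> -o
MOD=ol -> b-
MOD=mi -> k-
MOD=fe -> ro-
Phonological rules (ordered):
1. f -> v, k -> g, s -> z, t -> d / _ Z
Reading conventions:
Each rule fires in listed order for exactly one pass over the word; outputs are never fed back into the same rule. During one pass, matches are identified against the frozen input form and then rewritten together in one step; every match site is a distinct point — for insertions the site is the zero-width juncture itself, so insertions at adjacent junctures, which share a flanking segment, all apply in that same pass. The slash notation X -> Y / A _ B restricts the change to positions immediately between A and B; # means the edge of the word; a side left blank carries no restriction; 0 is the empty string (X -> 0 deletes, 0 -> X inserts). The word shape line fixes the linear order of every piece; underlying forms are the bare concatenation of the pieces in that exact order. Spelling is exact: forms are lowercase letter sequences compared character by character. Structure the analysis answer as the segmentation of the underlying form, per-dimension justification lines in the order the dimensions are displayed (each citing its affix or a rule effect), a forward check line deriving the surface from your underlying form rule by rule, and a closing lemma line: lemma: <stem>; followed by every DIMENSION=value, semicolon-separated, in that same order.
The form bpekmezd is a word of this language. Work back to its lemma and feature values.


underlying: b-pekme-s-d
SUR=ta - signalled by the affix -d
VEL=ma - signalled by the affix -s
MOD=ol - signalled by the affix b-
check: bpekmesd -> bpekmezd
lemma: pekme; SUR=ta; VEL=ma; MOD=ol


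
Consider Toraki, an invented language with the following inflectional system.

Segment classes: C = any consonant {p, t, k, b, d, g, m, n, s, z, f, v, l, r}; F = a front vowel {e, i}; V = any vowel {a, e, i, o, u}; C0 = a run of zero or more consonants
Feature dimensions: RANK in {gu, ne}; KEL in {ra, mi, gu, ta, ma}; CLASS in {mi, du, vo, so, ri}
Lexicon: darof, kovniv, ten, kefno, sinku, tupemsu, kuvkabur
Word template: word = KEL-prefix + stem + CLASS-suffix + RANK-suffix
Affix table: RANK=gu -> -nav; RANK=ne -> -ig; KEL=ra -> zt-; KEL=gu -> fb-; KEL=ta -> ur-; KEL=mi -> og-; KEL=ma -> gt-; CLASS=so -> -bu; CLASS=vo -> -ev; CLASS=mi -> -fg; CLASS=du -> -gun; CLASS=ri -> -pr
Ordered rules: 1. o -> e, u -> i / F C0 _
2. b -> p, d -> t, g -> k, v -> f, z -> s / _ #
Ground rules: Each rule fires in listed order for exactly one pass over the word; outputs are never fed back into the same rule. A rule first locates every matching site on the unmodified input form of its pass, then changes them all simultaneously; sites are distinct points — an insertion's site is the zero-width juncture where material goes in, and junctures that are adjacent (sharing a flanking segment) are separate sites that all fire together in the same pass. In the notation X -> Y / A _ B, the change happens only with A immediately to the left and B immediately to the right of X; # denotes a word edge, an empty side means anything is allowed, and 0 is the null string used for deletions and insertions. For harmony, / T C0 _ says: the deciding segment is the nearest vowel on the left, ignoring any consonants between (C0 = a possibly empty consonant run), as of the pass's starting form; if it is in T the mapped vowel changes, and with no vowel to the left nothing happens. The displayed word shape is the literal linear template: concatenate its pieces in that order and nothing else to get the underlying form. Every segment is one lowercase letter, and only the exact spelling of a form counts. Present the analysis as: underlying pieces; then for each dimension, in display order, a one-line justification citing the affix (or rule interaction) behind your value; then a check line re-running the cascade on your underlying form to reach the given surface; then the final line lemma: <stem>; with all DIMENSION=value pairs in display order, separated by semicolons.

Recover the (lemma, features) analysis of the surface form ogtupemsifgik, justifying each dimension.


underlying: og-tupemsu-fg-ig
RANK=ne - signalled by the affix -ig
KEL=mi - signalled by the affix og-
CLASS=mi - signalled by the affix -fg
check: ogtupemsufgig -> ogtupemsifgig -> ogtupemsifgik
lemma: tupemsu; RANK=ne; KEL=mi; CLASS=mi


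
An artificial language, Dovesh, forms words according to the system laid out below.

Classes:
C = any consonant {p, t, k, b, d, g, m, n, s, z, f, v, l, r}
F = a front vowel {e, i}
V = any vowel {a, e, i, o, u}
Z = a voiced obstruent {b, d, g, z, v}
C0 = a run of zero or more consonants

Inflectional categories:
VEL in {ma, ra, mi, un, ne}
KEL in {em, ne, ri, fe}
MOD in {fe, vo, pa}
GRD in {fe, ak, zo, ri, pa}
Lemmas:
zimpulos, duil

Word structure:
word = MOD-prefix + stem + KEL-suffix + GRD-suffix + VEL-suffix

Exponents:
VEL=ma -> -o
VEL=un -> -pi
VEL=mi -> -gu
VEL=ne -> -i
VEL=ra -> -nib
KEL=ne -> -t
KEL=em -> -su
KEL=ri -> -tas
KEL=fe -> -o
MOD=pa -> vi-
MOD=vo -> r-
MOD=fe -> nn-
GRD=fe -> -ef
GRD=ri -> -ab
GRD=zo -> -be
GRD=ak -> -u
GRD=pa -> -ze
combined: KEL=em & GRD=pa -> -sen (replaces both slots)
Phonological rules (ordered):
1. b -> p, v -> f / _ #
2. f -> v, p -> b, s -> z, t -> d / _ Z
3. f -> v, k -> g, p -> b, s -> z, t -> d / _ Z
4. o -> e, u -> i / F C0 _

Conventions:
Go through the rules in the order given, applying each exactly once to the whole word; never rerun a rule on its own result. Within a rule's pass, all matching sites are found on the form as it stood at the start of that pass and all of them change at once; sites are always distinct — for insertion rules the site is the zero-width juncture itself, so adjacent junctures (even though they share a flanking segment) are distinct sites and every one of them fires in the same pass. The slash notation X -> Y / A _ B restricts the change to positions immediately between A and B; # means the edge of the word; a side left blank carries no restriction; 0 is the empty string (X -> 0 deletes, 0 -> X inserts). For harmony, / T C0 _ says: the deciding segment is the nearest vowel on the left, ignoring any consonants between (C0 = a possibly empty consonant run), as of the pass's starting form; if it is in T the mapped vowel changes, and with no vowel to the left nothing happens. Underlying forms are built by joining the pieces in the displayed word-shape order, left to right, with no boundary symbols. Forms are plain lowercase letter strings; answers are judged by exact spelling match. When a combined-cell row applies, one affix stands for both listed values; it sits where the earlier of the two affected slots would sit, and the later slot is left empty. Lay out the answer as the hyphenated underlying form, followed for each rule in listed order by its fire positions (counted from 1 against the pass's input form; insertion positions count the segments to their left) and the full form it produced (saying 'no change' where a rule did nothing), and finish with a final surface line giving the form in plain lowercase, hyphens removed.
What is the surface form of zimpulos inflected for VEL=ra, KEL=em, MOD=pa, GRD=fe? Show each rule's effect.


underlying: vi-zimpulos-su-ef-nib
1. b -> p, v -> f / _ #: fires at position(s) 17: vizimpulossuefnip
2. f -> v, p -> b, s -> z, t -> d / _ Z: no change
3. f -> v, k -> g, p -> b, s -> z, t -> d / _ Z: no change
4. o -> e, u -> i / F C0 _: fires at position(s) 7: vizimpilossuefnip
surface: vizimpilossuefnip


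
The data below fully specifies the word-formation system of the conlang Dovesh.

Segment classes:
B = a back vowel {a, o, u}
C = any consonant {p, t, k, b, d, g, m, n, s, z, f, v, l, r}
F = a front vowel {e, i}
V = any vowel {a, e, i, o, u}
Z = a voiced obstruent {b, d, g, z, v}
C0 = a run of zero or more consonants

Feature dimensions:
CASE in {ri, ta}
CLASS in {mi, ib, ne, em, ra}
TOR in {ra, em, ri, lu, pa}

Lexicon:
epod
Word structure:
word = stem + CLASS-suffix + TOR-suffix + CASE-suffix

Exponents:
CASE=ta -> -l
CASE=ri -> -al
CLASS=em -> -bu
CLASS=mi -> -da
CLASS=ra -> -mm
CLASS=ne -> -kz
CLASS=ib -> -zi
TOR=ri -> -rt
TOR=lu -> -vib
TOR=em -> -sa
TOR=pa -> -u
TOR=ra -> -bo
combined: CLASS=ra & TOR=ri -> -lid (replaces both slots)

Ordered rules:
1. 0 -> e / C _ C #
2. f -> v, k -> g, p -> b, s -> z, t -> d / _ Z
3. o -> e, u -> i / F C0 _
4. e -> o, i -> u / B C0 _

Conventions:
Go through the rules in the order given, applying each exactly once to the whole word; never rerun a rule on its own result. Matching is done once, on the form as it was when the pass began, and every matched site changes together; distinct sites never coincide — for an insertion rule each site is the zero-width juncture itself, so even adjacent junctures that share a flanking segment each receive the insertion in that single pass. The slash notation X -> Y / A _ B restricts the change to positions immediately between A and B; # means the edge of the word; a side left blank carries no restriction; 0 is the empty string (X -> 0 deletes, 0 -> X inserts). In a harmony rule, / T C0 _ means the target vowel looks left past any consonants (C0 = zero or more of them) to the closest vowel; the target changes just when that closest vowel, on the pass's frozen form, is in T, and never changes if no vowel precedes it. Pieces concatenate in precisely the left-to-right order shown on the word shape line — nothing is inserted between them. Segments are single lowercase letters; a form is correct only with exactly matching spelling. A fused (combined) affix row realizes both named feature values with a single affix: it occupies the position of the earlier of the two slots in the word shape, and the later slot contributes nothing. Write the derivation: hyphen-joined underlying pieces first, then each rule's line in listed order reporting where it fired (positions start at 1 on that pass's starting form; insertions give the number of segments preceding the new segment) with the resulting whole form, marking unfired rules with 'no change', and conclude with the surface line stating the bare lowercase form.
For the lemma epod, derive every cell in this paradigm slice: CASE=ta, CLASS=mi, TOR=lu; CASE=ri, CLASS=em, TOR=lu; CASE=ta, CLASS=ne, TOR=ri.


cell CASE=ta, CLASS=mi, TOR=lu:
underlying: epod-da-vib-l
1. 0 -> e / C _ C #: inserts after position(s) 9: epoddavibel
2. f -> v, k -> g, p -> b, s -> z, t -> d / _ Z: no change
3. o -> e, u -> i / F C0 _: fires at position(s) 3: epeddavibel
4. e -> o, i -> u / B C0 _: fires at position(s) 8: epeddavubel
surface: epeddavubel

cell CASE=ri, CLASS=em, TOR=lu:
underlying: epod-bu-vib-al
1. 0 -> e / C _ C #: no change
2. f -> v, k -> g, p -> b, s -> z, t -> d / _ Z: no change
3. o -> e, u -> i / F C0 _: fires at position(s) 3: epedbuvibal
4. e -> o, i -> u / B C0 _: fires at position(s) 8: epedbuvubal
surface: epedbuvubal

cell CASE=ta, CLASS=ne, TOR=ri:
underlying: epod-kz-rt-l
1. 0 -> e / C _ C #: inserts after position(s) 8: epodkzrtel
2. f -> v, k -> g, p -> b, s -> z, t -> d / _ Z: fires at position(s) 5: epodgzrtel
3. o -> e, u -> i / F C0 _: fires at position(s) 3: epedgzrtel
4. e -> o, i -> u / B C0 _: no change
surface: epedgzrtel


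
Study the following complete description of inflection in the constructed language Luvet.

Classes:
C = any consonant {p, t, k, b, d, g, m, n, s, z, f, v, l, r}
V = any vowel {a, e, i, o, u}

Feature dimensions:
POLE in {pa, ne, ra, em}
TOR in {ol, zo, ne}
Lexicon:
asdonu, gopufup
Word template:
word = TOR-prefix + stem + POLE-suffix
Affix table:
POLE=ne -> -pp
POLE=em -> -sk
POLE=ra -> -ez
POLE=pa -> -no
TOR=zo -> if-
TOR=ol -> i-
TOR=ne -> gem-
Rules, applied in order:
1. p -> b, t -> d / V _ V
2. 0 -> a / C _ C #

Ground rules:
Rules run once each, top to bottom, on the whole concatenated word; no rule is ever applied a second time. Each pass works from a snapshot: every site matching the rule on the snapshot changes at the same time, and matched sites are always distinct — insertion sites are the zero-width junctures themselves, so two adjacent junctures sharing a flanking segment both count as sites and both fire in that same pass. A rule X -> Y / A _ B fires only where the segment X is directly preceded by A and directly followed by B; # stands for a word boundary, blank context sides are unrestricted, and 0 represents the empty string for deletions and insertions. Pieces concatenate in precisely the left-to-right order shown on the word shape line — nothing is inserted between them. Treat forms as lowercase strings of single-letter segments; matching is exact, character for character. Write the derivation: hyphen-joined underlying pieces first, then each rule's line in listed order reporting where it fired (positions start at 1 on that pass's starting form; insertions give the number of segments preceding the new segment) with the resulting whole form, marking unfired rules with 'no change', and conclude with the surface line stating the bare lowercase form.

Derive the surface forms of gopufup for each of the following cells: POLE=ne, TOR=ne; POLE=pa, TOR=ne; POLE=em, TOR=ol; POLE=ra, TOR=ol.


cell POLE=ne, TOR=ne:
underlying: gem-gopufup-pp
1. p -> b, t -> d / V _ V: fires at position(s) 6: gemgobufuppp
2. 0 -> a / C _ C #: inserts after position(s) 11: gemgobufuppap
surface: gemgobufuppap

cell POLE=pa, TOR=ne:
underlying: gem-gopufup-no
1. p -> b, t -> d / V _ V: fires at position(s) 6: gemgobufupno
2. 0 -> a / C _ C #: no change
surface: gemgobufupno

cell POLE=em, TOR=ol:
underlying: i-gopufup-sk
1. p -> b, t -> d / V _ V: fires at position(s) 4: igobufupsk
2. 0 -> a / C _ C #: inserts after position(s) 9: igobufupsak
surface: igobufupsak

cell POLE=ra, TOR=ol:
underlying: i-gopufup-ez
1. p -> b, t -> d / V _ V: fires at position(s) 4, 8: igobufubez
2. 0 -> a / C _ C #: no change
surface: igobufubez


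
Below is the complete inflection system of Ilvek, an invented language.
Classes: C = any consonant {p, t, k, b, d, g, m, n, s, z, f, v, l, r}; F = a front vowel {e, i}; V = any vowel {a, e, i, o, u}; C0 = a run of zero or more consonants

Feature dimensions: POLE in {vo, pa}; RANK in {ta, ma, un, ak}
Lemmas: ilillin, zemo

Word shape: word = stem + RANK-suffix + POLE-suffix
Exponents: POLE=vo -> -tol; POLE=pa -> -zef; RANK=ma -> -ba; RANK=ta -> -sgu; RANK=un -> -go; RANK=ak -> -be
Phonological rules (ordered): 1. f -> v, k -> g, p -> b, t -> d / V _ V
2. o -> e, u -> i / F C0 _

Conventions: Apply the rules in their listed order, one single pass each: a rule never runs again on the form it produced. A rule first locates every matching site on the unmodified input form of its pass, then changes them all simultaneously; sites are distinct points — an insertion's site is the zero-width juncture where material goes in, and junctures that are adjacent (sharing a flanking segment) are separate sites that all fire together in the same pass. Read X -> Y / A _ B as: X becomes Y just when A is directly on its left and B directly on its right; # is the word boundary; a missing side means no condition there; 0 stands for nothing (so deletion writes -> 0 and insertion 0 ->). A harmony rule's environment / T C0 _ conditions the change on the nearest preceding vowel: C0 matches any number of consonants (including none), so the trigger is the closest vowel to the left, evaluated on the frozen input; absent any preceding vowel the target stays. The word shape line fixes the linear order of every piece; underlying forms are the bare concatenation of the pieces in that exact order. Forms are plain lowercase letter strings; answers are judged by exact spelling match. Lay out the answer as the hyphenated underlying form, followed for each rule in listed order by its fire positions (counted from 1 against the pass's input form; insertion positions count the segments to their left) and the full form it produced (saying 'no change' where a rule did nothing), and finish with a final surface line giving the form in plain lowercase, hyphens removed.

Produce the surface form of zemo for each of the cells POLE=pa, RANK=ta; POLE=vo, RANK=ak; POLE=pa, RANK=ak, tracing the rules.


cell POLE=pa, RANK=ta:
underlying: zemo-sgu-zef
1. f -> v, k -> g, p -> b, t -> d / V _ V: no change
2. o -> e, u -> i / F C0 _: fires at position(s) 4: zemesguzef
surface: zemesguzef

cell POLE=vo, RANK=ak:
underlying: zemo-be-tol
1. f -> v, k -> g, p -> b, t -> d / V _ V: fires at position(s) 7: zemobedol
2. o -> e, u -> i / F C0 _: fires at position(s) 4, 8: zemebedel
surface: zemebedel

cell POLE=pa, RANK=ak:
underlying: zemo-be-zef
1. f -> v, k -> g, p -> b, t -> d / V _ V: no change
2. o -> e, u -> i / F C0 _: fires at position(s) 4: zemebezef
surface: zemebezef


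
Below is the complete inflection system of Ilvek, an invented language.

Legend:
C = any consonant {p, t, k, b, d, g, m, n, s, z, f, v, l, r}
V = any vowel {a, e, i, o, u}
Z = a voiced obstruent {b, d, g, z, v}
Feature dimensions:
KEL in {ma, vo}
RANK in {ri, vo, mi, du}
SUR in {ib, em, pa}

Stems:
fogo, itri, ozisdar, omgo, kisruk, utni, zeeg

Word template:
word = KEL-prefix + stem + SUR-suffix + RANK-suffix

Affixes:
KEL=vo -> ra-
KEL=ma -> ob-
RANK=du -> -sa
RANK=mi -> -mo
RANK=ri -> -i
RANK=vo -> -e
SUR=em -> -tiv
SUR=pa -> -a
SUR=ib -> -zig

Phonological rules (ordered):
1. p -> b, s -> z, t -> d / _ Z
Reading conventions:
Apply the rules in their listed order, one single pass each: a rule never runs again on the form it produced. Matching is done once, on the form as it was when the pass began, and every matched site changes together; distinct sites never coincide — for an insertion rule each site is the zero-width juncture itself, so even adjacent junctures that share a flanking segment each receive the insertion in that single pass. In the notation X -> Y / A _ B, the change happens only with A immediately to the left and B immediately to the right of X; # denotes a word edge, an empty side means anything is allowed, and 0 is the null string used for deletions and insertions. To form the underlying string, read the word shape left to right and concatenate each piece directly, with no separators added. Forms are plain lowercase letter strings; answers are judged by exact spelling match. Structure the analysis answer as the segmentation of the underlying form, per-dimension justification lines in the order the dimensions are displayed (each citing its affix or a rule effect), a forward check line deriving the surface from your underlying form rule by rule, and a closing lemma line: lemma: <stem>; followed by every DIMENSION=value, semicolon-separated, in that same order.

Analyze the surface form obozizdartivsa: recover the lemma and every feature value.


underlying: ob-ozisdar-tiv-sa
KEL=ma - signalled by the affix ob-
RANK=du - signalled by the affix -sa
SUR=em - signalled by the affix -tiv
check: obozisdartivsa -> obozizdartivsa
lemma: ozisdar; KEL=ma; RANK=du; SUR=em


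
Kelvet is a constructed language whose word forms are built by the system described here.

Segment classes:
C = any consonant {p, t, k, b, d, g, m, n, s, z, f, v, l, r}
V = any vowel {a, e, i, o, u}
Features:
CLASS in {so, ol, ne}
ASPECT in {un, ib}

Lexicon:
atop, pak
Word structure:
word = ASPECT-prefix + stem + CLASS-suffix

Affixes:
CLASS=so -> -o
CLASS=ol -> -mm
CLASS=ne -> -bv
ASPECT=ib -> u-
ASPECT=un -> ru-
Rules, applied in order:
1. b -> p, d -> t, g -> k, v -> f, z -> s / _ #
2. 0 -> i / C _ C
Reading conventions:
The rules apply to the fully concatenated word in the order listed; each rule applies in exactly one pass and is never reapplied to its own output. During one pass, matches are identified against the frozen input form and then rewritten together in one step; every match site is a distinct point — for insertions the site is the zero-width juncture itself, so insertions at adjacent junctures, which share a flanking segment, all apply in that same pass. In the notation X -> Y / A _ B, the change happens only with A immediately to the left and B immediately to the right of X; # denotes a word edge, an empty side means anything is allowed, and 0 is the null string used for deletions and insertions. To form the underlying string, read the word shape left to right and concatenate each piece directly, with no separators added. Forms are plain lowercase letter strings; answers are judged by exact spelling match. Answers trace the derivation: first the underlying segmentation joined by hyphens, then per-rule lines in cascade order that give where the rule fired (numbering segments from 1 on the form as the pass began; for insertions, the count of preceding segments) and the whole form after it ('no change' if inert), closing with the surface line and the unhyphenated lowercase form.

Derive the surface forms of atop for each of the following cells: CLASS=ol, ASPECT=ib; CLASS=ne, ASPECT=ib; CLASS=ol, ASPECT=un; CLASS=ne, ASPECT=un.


cell CLASS=ol, ASPECT=ib:
underlying: u-atop-mm
1. b -> p, d -> t, g -> k, v -> f, z -> s / _ #: no change
2. 0 -> i / C _ C: inserts after position(s) 5, 6: uatopimim
surface: uatopimim

cell CLASS=ne, ASPECT=ib:
underlying: u-atop-bv
1. b -> p, d -> t, g -> k, v -> f, z -> s / _ #: fires at position(s) 7: uatopbf
2. 0 -> i / C _ C: inserts after position(s) 5, 6: uatopibif
surface: uatopibif

cell CLASS=ol, ASPECT=un:
underlying: ru-atop-mm
1. b -> p, d -> t, g -> k, v -> f, z -> s / _ #: no change
2. 0 -> i / C _ C: inserts after position(s) 6, 7: ruatopimim
surface: ruatopimim

cell CLASS=ne, ASPECT=un:
underlying: ru-atop-bv
1. b -> p, d -> t, g -> k, v -> f, z -> s / _ #: fires at position(s) 8: ruatopbf
2. 0 -> i / C _ C: inserts after position(s) 6, 7: ruatopibif
surface: ruatopibif


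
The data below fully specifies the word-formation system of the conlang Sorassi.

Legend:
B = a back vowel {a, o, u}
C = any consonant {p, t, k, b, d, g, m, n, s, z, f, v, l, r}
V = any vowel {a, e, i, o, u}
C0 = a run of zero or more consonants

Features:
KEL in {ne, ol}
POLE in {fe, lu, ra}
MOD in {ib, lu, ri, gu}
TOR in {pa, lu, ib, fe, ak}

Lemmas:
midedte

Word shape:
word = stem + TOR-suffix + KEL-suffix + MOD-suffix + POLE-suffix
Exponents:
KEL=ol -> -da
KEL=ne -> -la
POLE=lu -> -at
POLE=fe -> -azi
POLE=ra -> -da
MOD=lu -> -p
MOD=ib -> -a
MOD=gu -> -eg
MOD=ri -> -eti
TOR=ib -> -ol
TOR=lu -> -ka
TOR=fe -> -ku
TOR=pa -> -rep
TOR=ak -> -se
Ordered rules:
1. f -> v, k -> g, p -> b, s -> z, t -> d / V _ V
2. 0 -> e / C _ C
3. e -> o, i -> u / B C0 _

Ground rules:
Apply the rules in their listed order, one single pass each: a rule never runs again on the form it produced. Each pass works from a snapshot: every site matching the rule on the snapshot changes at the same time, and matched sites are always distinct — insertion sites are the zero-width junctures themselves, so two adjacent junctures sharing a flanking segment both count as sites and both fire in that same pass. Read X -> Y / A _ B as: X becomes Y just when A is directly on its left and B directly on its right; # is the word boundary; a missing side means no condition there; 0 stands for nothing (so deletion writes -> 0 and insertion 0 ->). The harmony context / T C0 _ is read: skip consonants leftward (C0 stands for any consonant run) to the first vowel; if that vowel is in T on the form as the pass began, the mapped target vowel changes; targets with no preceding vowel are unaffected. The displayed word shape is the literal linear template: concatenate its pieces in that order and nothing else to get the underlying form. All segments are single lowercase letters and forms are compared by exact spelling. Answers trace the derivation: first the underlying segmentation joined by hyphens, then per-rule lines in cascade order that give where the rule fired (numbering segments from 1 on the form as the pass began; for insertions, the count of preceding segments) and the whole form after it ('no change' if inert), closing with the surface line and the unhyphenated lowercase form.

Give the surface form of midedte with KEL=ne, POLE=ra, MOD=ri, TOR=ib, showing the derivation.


underlying: midedte-ol-la-eti-da
1. f -> v, k -> g, p -> b, s -> z, t -> d / V _ V: fires at position(s) 13: midedteollaedida
2. 0 -> e / C _ C: inserts after position(s) 5, 9: midedeteolelaedida
3. e -> o, i -> u / B C0 _: fires at position(s) 11, 14: midedeteololaodida
surface: midedeteololaodida


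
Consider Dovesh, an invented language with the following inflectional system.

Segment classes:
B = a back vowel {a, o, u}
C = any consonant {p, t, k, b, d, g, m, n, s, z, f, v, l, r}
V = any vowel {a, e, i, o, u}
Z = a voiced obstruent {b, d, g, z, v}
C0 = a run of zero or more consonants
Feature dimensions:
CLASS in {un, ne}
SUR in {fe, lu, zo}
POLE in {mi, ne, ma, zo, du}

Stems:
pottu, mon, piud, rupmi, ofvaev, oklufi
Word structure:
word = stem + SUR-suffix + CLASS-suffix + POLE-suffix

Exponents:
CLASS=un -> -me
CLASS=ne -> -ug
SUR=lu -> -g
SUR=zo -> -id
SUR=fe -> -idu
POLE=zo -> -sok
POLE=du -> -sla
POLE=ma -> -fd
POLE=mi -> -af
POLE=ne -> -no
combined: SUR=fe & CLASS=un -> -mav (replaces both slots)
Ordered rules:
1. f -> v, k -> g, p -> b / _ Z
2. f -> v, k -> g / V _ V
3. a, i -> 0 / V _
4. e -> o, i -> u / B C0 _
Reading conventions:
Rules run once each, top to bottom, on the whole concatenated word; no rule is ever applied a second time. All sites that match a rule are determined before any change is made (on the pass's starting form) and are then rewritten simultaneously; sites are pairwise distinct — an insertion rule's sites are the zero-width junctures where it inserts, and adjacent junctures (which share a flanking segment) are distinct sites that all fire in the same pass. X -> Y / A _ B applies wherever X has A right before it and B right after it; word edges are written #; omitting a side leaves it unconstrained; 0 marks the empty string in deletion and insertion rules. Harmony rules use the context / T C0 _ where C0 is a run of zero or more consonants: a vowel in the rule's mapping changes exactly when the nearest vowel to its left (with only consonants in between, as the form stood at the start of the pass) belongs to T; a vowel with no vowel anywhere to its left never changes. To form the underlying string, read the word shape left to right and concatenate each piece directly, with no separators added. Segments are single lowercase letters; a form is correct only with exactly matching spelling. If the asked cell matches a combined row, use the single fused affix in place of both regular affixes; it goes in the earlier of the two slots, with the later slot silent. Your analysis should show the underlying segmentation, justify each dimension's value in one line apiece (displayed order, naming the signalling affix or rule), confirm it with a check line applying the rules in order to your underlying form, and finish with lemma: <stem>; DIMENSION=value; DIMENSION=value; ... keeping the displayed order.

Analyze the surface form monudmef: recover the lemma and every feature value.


underlying: mon-id-me-af
CLASS=un - signalled by the affix -me
SUR=zo - signalled by the affix -id
POLE=mi - signalled by the affix -af
check: monidmeaf -> monidmeaf -> monidmeaf -> monidmef -> monudmef
lemma: mon; CLASS=un; SUR=zo; POLE=mi


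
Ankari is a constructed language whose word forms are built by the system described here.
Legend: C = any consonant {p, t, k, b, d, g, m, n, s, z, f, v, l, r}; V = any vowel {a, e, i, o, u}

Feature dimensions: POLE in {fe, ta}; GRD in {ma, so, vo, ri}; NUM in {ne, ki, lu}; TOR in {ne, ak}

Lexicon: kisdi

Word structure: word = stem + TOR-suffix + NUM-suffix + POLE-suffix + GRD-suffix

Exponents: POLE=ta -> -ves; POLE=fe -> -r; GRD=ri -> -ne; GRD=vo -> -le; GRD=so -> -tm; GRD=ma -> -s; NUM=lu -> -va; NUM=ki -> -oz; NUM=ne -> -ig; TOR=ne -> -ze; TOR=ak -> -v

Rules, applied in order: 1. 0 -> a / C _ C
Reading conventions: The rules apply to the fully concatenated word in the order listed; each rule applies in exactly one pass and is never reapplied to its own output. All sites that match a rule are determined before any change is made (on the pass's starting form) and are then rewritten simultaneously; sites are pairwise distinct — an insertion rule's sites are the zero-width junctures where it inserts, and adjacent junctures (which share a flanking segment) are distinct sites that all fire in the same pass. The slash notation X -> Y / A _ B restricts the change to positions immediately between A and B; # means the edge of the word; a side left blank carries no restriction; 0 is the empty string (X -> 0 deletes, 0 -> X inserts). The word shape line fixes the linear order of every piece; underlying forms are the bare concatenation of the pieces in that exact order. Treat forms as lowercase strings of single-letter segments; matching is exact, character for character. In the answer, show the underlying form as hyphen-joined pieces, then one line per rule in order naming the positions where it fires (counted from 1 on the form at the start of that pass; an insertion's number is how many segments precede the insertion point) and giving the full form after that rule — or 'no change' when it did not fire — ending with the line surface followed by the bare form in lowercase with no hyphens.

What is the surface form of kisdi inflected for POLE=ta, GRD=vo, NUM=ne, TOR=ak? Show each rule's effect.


underlying: kisdi-v-ig-ves-le
1. 0 -> a / C _ C: inserts after position(s) 3, 8, 11: kisadivigavesale
surface: kisadivigavesale


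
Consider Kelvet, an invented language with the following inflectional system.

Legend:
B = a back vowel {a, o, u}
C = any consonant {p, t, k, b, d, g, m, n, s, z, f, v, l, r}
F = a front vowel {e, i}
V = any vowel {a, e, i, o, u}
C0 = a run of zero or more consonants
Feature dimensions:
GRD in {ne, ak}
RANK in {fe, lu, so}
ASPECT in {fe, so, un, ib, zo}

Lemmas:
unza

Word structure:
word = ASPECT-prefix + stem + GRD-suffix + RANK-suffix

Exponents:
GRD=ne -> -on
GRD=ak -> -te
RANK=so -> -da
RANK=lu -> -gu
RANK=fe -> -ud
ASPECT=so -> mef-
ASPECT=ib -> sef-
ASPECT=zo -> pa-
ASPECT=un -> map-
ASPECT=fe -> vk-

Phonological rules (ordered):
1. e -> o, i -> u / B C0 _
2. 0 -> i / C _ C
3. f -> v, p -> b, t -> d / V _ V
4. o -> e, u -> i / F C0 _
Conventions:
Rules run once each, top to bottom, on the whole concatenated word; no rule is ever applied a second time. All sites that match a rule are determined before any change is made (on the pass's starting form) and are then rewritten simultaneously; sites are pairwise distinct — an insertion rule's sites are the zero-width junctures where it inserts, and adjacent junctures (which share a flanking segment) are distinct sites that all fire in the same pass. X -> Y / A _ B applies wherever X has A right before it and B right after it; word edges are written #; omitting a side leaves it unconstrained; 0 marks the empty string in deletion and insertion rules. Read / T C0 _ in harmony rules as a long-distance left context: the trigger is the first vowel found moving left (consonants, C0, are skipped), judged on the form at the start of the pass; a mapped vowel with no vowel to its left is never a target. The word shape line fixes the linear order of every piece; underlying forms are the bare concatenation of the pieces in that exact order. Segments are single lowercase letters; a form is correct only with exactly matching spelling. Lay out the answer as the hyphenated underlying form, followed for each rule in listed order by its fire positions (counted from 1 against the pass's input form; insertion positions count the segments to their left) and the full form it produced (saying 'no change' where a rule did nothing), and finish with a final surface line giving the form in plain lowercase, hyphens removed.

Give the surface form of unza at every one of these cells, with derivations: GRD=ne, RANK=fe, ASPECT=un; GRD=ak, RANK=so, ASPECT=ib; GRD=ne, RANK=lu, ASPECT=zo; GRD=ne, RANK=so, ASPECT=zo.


cell GRD=ne, RANK=fe, ASPECT=un:
underlying: map-unza-on-ud
1. e -> o, i -> u / B C0 _: no change
2. 0 -> i / C _ C: inserts after position(s) 5: mapunizaonud
3. f -> v, p -> b, t -> d / V _ V: fires at position(s) 3: mabunizaonud
4. o -> e, u -> i / F C0 _: no change
surface: mabunizaonud

cell GRD=ak, RANK=so, ASPECT=ib:
underlying: sef-unza-te-da
1. e -> o, i -> u / B C0 _: fires at position(s) 9: sefunzatoda
2. 0 -> i / C _ C: inserts after position(s) 5: sefunizatoda
3. f -> v, p -> b, t -> d / V _ V: fires at position(s) 3, 9: sevunizadoda
4. o -> e, u -> i / F C0 _: fires at position(s) 4: sevinizadoda
surface: sevinizadoda

cell GRD=ne, RANK=lu, ASPECT=zo:
underlying: pa-unza-on-gu
1. e -> o, i -> u / B C0 _: no change
2. 0 -> i / C _ C: inserts after position(s) 4, 8: paunizaonigu
3. f -> v, p -> b, t -> d / V _ V: no change
4. o -> e, u -> i / F C0 _: fires at position(s) 12: paunizaonigi
surface: paunizaonigi

cell GRD=ne, RANK=so, ASPECT=zo:
underlying: pa-unza-on-da
1. e -> o, i -> u / B C0 _: no change
2. 0 -> i / C _ C: inserts after position(s) 4, 8: paunizaonida
3. f -> v, p -> b, t -> d / V _ V: no change
4. o -> e, u -> i / F C0 _: no change
surface: paunizaonida


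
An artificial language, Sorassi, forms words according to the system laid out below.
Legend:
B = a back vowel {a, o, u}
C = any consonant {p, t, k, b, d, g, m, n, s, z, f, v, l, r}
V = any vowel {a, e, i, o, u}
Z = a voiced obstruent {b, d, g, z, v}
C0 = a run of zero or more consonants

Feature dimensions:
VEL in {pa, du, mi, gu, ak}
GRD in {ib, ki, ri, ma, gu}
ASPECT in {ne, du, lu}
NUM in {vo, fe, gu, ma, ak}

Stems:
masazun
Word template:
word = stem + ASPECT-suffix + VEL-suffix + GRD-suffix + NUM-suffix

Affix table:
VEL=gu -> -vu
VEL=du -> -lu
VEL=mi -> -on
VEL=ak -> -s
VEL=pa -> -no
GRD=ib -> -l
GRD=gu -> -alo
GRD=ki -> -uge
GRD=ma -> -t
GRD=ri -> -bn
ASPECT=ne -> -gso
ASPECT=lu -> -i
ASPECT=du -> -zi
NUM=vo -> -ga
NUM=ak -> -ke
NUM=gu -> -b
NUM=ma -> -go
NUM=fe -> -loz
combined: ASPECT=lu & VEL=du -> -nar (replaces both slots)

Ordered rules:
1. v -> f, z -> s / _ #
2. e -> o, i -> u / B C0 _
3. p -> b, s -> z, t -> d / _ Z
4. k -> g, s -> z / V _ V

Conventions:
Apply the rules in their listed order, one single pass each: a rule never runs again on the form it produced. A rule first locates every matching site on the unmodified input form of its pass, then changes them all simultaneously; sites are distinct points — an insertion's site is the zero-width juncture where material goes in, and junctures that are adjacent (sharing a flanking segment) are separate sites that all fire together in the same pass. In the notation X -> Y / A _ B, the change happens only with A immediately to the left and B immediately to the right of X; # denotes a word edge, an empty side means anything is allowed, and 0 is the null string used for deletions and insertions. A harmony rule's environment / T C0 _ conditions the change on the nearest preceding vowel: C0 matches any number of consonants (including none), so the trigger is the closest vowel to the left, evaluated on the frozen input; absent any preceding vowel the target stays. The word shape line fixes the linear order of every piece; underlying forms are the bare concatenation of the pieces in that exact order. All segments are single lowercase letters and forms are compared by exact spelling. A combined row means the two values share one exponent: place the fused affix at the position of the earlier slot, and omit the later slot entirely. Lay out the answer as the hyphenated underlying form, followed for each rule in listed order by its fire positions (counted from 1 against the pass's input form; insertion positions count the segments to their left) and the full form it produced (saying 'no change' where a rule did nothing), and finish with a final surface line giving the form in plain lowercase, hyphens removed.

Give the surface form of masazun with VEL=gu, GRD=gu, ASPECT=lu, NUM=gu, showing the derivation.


underlying: masazun-i-vu-alo-b
1. v -> f, z -> s / _ #: no change
2. e -> o, i -> u / B C0 _: fires at position(s) 8: masazunuvualob
3. p -> b, s -> z, t -> d / _ Z: no change
4. k -> g, s -> z / V _ V: fires at position(s) 3: mazazunuvualob
surface: mazazunuvualob
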